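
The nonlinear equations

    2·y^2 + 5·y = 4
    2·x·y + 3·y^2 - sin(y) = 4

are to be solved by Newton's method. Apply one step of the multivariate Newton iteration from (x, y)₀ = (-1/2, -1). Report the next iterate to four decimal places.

At (-1/2, -1): F = (-7.0000, 0.841471).
Jacobian J = [[0, 4·y + 5], [2·y, 2·x + 6·y - cos(y)]].
At the point, J = [[0.0000, 1.0000], [-2.0000, -7.540302]] (det J = 2.0000).
Solving J·Δ = −F gives Δ = (-25.9703, 7.0000).
Then the next iterate is (x, y)₁ = (-26.4703, 6.0000).

(-26.4703, 6.0000)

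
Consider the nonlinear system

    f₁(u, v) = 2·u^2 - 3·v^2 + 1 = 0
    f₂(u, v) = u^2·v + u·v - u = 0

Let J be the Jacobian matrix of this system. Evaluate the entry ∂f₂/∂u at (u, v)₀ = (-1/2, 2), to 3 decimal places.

-1.000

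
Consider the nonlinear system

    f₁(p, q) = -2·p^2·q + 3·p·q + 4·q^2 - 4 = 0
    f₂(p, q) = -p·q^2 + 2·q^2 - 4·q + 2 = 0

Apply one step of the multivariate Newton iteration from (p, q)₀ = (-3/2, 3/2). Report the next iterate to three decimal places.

(-0.792, 1.149)

At (-3/2, 3/2): F = (-8.500, 3.875).
Jacobian J = [[-4·p·q + 3·q, -2·p^2 + 3·p + 8·q], [-q^2, -2·p·q + 4·q - 4]].
At the point, J = [[13.500, 3.000], [-2.250, 6.500]] (det J = 94.500).
Solving J·Δ = −F gives Δ = (0.708, -0.351).
Then the next iterate is (p, q)₁ = (-0.792, 1.149).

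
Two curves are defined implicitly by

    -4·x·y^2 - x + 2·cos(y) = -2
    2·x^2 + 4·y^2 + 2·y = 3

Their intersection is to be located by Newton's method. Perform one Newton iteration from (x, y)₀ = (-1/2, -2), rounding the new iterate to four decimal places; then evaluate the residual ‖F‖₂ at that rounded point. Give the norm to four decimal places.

4.1797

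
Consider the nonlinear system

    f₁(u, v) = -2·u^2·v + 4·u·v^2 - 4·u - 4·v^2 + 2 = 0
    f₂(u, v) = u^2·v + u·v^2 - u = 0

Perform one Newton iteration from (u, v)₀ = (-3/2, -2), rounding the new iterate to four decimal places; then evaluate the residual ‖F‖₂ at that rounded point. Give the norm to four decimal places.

At (-3/2, -2): F = (-23.0000, -9.0000).
Jacobian J = [[-4·u·v + 4·v^2 - 4, -2·u^2 + 8·u·v - 8·v], [2·u·v + v^2 - 1, u^2 + 2·u·v]].
At the point, J = [[0.0000, 35.5000], [9.0000, 8.2500]] (det J = -319.5000).
Solving J·Δ = −F gives Δ = (0.4061, 0.6479).
Then the next iterate is (u, v)₁ = (-1.0939, -1.3521).
Re-evaluating at (-1.0939, -1.3521): F = (-5.700565, -2.523886), so ‖F‖₂ = 6.2343.

6.2343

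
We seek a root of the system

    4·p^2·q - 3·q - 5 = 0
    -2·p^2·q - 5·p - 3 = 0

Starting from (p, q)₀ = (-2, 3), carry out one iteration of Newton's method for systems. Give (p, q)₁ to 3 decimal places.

At (-2, 3): F = (34.000, -17.000).
Jacobian J = [[8·p·q, 4·p^2 - 3], [-4·p·q - 5, -2·p^2]].
At the point, J = [[-48.000, 13.000], [19.000, -8.000]] (det J = 137.000).
Solving J·Δ = −F gives Δ = (0.372, -1.241).
Then the next iterate is (p, q)₁ = (-1.628, 1.759).

(-1.628, 1.759)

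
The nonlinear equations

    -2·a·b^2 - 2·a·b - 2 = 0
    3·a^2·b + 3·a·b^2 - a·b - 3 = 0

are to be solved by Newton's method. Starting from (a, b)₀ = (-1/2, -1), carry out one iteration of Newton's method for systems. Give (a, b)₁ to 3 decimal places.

At (-1/2, -1): F = (-2.000, -5.750).
Jacobian J = [[-2·b^2 - 2·b, -4·a·b - 2·a], [6·a·b + 3·b^2 - b, 3·a^2 + 6·a·b - a]].
At the point, J = [[0.000, -1.000], [7.000, 4.250]] (det J = 7.000).
Solving J·Δ = −F gives Δ = (2.036, -2.000).
Then the next iterate is (a, b)₁ = (1.536, -3.000).

(1.536, -3.000)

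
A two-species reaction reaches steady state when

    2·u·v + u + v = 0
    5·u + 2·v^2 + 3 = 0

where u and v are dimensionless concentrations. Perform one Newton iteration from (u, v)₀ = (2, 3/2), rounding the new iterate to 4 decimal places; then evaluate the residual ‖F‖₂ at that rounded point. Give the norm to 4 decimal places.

At (2, 3/2): F = (9.5000, 17.5000).
Jacobian J = [[2·v + 1, 2·u + 1], [5, 4·v]].
At the point, J = [[4.0000, 5.0000], [5.0000, 6.0000]] (det J = -1.0000).
Solving J·Δ = −F gives Δ = (-30.5000, 22.5000).
Then the next iterate is (u, v)₁ = (-28.5000, 24.0000).
Re-evaluating at (-28.5000, 24.0000): F = (-1372.5000, 1012.5000), so ‖F‖₂ = 1705.5534.

1705.5534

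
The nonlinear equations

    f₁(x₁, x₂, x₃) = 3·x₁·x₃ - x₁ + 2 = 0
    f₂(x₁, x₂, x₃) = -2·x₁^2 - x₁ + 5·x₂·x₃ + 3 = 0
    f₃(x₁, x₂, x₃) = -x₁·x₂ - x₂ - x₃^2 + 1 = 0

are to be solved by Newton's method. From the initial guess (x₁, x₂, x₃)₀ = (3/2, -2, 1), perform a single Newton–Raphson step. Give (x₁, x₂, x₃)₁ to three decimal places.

At (3/2, -2, 1): F = (5.000, -13.000, 5.000).
Jacobian J = [[3·x₃ - 1, 0, 3·x₁], [-4·x₁ - 1, 5·x₃, 5·x₂], [-x₂, -x₁ - 1, -2·x₃]].
At the point, J = [[2.000, 0.000, 4.500], [-7.000, 5.000, -10.000], [2.000, -2.500, -2.000]] (det J = -36.250).
Solving J·Δ = −F gives Δ = (-3.897, -1.614, 0.621).
Then the next iterate is (x₁, x₂, x₃)₁ = (-2.397, -3.614, 1.621).

(-2.397, -3.614, 1.621)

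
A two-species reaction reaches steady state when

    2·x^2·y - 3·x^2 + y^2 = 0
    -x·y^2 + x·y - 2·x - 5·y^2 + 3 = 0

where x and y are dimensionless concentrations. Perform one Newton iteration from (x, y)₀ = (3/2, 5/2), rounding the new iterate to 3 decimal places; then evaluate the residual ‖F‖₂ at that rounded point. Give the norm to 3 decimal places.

At (3/2, 5/2): F = (10.750, -36.875).
Jacobian J = [[4·x·y - 6·x, 2·x^2 + 2·y], [-y^2 + y - 2, -2·x·y + x - 10·y]].
At the point, J = [[6.000, 9.500], [-5.750, -31.000]] (det J = -131.375).
Solving J·Δ = −F gives Δ = (0.130, -1.214).
Then the next iterate is (x, y)₁ = (1.630, 1.286).
Re-evaluating at (1.630, 1.286): F = (0.51664, -9.12849), so ‖F‖₂ = 9.143.

9.143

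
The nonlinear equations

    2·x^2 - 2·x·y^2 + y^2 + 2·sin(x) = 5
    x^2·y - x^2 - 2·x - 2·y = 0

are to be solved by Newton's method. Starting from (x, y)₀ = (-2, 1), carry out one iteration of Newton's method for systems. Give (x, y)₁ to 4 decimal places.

At (-2, 1): F = (6.181405, 2.0000).
Jacobian J = [[4·x - 2·y^2 + 2·cos(x), -4·x·y + 2·y], [2·x·y - 2·x - 2, x^2 - 2]].
At the point, J = [[-10.832294, 10.0000], [-2.0000, 2.0000]] (det J = -1.664587).
Solving J·Δ = −F gives Δ = (-4.5880, -5.5880).
Then the next iterate is (x, y)₁ = (-6.5880, -4.5880).

(-6.5880, -4.5880)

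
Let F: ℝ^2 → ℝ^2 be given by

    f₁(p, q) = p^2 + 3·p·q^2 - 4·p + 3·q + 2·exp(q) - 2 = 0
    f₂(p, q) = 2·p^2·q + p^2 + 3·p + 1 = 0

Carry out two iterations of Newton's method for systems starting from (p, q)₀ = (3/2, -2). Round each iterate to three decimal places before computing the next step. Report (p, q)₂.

At (3/2, -2): F = (6.52067, -1.250).
Jacobian J = [[2·p + 3·q^2 - 4, 6·p·q + 2·exp(q) + 3], [4·p·q + 2·p + 3, 2·p^2]].
At the point, J = [[11.000, -14.72933], [-6.000, 4.500]] (det J = -38.87598).
Solving J·Δ = −F gives Δ = (0.281, 0.653).
Then the next iterate is (p, q)₁ = (1.781, -1.347).
Round to (1.781, -1.347) and repeat: F = (0.22139, 0.96970), J = [[5.00523, -10.87400], [-3.03403, 6.34392]].
Δ = (9.642, 4.459), so (p, q)₂ = (11.423, 3.112).

(11.423, 3.112)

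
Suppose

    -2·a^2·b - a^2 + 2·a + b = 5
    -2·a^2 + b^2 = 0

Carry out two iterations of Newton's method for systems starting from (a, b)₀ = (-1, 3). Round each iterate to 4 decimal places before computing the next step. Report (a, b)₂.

At (-1, 3): F = (-11.0000, 7.0000).
Jacobian J = [[-4·a·b - 2·a + 2, -2·a^2 + 1], [-4·a, 2·b]].
At the point, J = [[16.0000, -1.0000], [4.0000, 6.0000]] (det J = 100.0000).
Solving J·Δ = −F gives Δ = (0.5900, -1.5600).
Then the next iterate is (a, b)₁ = (-0.4100, 1.4400).
Round to (-0.4100, 1.4400) and repeat: F = (-5.032228, 1.7374), J = [[5.1816, 0.6638], [1.6400, 2.8800]].
Δ = (1.1310, -1.2473), so (a, b)₂ = (0.7210, 0.1927).

(0.7210, 0.1927)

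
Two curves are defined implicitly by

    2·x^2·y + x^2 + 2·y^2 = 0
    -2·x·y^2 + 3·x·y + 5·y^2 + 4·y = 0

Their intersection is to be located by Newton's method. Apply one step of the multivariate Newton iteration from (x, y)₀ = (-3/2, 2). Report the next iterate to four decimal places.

(-1.0109, 1.0469)

At (-3/2, 2): F = (19.2500, 31.0000).
Jacobian J = [[4·x·y + 2·x, 2·x^2 + 4·y], [-2·y^2 + 3·y, -4·x·y + 3·x + 10·y + 4]].
At the point, J = [[-15.0000, 12.5000], [-2.0000, 31.5000]] (det J = -447.5000).
Solving J·Δ = −F gives Δ = (0.4891, -0.9531).
Then the next iterate is (x, y)₁ = (-1.0109, 1.0469).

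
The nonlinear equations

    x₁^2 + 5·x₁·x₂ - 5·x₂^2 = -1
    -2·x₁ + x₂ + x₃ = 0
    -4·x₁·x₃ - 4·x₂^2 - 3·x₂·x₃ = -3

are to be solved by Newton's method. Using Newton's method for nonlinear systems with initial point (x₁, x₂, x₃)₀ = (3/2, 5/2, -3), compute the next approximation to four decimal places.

(-0.8520, -0.1117, -1.5922)

At (3/2, 5/2, -3): F = (-9.2500, -3.5000, 18.5000).
Jacobian J = [[2·x₁ + 5·x₂, 5·x₁ - 10·x₂, 0], [-2, 1, 1], [-4·x₃, -8·x₂ - 3·x₃, -4·x₁ - 3·x₂]].
At the point, J = [[15.5000, -17.5000, 0.0000], [-2.0000, 1.0000, 1.0000], [12.0000, -11.0000, -13.5000]] (det J = 223.7500).
Solving J·Δ = −F gives Δ = (-2.3520, -2.6117, 1.4078).
Then the next iterate is (x₁, x₂, x₃)₁ = (-0.8520, -0.1117, -1.5922).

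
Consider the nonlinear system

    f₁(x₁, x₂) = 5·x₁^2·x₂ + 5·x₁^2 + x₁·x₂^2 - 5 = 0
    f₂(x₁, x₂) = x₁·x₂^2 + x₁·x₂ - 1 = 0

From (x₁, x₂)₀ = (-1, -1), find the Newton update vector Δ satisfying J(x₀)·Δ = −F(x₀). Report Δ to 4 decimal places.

(-1.0000, 1.0000)

At (-1, -1): F = (-6.0000, -1.0000).
Jacobian J = [[10·x₁·x₂ + 10·x₁ + x₂^2, 5·x₁^2 + 2·x₁·x₂], [x₂^2 + x₂, 2·x₁·x₂ + x₁]].
At the point, J = [[1.0000, 7.0000], [0.0000, 1.0000]] (det J = 1.0000).
Solving J·Δ = −F gives Δ = (-1.0000, 1.0000).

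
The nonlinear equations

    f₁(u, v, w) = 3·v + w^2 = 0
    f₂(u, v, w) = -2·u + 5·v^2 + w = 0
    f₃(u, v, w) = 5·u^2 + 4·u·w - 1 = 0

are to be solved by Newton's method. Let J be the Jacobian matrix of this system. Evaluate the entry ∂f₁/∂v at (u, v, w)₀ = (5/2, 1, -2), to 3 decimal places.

∂f₁/∂v = 3.
At (5/2, 1, -2) this is 3.000.

3.000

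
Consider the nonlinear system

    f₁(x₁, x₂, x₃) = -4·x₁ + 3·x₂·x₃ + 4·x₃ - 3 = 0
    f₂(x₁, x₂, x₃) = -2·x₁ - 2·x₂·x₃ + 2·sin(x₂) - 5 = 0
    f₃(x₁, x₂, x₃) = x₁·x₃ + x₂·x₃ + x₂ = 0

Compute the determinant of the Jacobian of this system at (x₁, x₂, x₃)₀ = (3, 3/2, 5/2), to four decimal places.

J = [[-4, 3·x₃, 3·x₂ + 4], [-2, -2·x₃ + 2·cos(x₂), -2·x₂], [x₃, x₃ + 1, x₁ + x₂]].
At the point, J = [[-4.0000, 7.5000, 8.5000], [-2.0000, -4.858526, -3.0000], [2.5000, 3.5000, 4.5000]].
det J = 100.4471.

100.4471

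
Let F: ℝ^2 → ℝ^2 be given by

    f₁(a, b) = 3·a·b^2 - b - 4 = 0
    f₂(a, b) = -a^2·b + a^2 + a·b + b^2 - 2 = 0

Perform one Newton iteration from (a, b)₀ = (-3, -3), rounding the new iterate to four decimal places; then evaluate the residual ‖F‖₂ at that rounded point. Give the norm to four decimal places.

At (-3, -3): F = (-82.0000, 52.0000).
Jacobian J = [[3·b^2, 6·a·b - 1], [-2·a·b + 2·a + b, -a^2 + a + 2·b]].
At the point, J = [[27.0000, 53.0000], [-27.0000, -18.0000]] (det J = 945.0000).
Solving J·Δ = −F gives Δ = (1.3545, 0.8571).
Then the next iterate is (a, b)₁ = (-1.6455, -2.1429).
Re-evaluating at (-1.6455, -2.1429): F = (-24.525609, 14.628099), so ‖F‖₂ = 28.5567.

28.5567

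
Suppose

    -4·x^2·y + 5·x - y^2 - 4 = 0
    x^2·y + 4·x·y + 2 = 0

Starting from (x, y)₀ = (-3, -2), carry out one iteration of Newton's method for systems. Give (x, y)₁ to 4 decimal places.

(-3.4241, 0.1012)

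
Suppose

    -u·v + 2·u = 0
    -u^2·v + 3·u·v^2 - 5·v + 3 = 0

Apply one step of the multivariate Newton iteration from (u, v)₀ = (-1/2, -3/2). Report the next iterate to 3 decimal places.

At (-1/2, -3/2): F = (-1.750, 7.500).
Jacobian J = [[-v + 2, -u], [-2·u·v + 3·v^2, -u^2 + 6·u·v - 5]].
At the point, J = [[3.500, 0.500], [5.250, -0.750]] (det J = -5.250).
Solving J·Δ = −F gives Δ = (-0.464, 6.750).
Then the next iterate is (u, v)₁ = (-0.964, 5.250).

(-0.964, 5.250)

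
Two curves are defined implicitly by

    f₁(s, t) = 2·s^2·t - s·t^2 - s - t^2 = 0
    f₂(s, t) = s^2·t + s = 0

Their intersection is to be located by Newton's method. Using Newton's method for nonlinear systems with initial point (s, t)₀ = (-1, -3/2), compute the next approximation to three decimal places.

(-0.429, -1.286)

At (-1, -3/2): F = (-2.000, -2.500).
Jacobian J = [[4·s·t - t^2 - 1, 2·s^2 - 2·s·t - 2·t], [2·s·t + 1, s^2]].
At the point, J = [[2.750, 2.000], [4.000, 1.000]] (det J = -5.250).
Solving J·Δ = −F gives Δ = (0.571, 0.214).
Then the next iterate is (s, t)₁ = (-0.429, -1.286).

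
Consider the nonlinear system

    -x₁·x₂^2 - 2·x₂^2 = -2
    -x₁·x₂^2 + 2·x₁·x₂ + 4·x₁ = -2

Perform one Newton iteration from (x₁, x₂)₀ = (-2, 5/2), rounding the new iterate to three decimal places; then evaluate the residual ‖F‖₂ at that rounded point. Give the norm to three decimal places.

At (-2, 5/2): F = (2.000, -3.500).
Jacobian J = [[-x₂^2, -2·x₁·x₂ - 4·x₂], [-x₂^2 + 2·x₂ + 4, -2·x₁·x₂ + 2·x₁]].
At the point, J = [[-6.250, 0.000], [2.750, 6.000]] (det J = -37.500).
Solving J·Δ = −F gives Δ = (0.320, 0.437).
Then the next iterate is (x₁, x₂)₁ = (-1.680, 2.937).
Re-evaluating at (-1.680, 2.937): F = (-0.76031, -0.09669), so ‖F‖₂ = 0.766.

0.766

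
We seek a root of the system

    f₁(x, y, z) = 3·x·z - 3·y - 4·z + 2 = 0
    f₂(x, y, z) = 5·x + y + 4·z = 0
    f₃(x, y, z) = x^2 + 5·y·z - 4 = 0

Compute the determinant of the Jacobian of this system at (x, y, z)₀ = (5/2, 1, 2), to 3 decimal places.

J = [[3·z, -3, 3·x - 4], [5, 1, 4], [2·x, 5·z, 5·y]].
At the point, J = [[6.000, -3.000, 3.500], [5.000, 1.000, 4.000], [5.000, 10.000, 5.000]].
det J = -37.500.

-37.500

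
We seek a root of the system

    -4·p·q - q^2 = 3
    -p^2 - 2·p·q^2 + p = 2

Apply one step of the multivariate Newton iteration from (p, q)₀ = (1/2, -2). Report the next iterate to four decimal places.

(0.5104, -0.5417)

At (1/2, -2): F = (-3.0000, -5.7500).
Jacobian J = [[-4·q, -4·p - 2·q], [-2·p - 2·q^2 + 1, -4·p·q]].
At the point, J = [[8.0000, 2.0000], [-8.0000, 4.0000]] (det J = 48.0000).
Solving J·Δ = −F gives Δ = (0.0104, 1.4583).
Then the next iterate is (p, q)₁ = (0.5104, -0.5417).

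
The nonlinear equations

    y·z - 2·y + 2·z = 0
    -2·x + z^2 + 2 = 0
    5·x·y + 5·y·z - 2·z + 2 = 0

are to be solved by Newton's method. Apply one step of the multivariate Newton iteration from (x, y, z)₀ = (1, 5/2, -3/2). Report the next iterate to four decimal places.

(-0.6495, 1.5210, 0.3497)

At (1, 5/2, -3/2): F = (-11.7500, 2.2500, -1.2500).
Jacobian J = [[0, z - 2, y + 2], [-2, 0, 2·z], [5·y, 5·x + 5·z, 5·y - 2]].
At the point, J = [[0.0000, -3.5000, 4.5000], [-2.0000, 0.0000, -3.0000], [12.5000, -2.5000, 10.5000]] (det J = 80.2500).
Solving J·Δ = −F gives Δ = (-1.6495, -0.9790, 1.8497).
Then the next iterate is (x, y, z)₁ = (-0.6495, 1.5210, 0.3497).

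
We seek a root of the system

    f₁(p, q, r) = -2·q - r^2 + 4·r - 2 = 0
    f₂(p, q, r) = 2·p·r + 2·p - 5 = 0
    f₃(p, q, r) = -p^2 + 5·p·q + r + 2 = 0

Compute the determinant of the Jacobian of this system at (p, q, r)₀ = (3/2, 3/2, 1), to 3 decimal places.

41.000

J = [[0, -2, -2·r + 4], [2·r + 2, 0, 2·p], [-2·p + 5·q, 5·p, 1]].
At the point, J = [[0.000, -2.000, 2.000], [4.000, 0.000, 3.000], [4.500, 7.500, 1.000]].
det J = 41.000.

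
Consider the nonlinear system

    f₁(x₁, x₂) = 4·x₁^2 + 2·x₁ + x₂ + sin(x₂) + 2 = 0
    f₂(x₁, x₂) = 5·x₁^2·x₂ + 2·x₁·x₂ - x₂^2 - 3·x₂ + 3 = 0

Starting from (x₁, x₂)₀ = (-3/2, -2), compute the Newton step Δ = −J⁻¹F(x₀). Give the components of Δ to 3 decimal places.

(0.500, -0.161)

At (-3/2, -2): F = (5.09070, -11.500).
Jacobian J = [[8·x₁ + 2, cos(x₂) + 1], [10·x₁·x₂ + 2·x₂, 5·x₁^2 + 2·x₁ - 2·x₂ - 3]].
At the point, J = [[-10.000, 0.58385], [26.000, 9.250]] (det J = -107.68018).
Solving J·Δ = −F gives Δ = (0.500, -0.161).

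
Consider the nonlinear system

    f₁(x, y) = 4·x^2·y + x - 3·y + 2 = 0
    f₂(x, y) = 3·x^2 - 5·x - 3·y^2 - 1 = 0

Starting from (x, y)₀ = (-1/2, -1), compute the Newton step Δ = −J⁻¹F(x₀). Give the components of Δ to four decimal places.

At (-1/2, -1): F = (3.5000, -0.7500).
Jacobian J = [[8·x·y + 1, 4·x^2 - 3], [6·x - 5, -6·y]].
At the point, J = [[5.0000, -2.0000], [-8.0000, 6.0000]] (det J = 14.0000).
Solving J·Δ = −F gives Δ = (-1.3929, -1.7321).

(-1.3929, -1.7321)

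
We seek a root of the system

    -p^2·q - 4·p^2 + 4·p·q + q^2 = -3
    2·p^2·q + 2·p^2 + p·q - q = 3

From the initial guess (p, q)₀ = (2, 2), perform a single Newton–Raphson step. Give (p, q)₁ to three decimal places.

At (2, 2): F = (-1.000, 23.000).
Jacobian J = [[-2·p·q - 8·p + 4·q, -p^2 + 4·p + 2·q], [4·p·q + 4·p + q, 2·p^2 + p - 1]].
At the point, J = [[-16.000, 8.000], [26.000, 9.000]] (det J = -352.000).
Solving J·Δ = −F gives Δ = (-0.548, -0.972).
Then the next iterate is (p, q)₁ = (1.452, 1.028).

(1.452, 1.028)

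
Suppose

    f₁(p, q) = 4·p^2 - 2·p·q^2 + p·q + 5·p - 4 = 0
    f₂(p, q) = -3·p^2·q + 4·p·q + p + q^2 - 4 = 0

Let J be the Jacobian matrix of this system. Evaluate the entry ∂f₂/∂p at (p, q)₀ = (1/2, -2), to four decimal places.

-1.0000

∂f₂/∂p = -6·p·q + 4·q + 1.
At (1/2, -2) this is -1.0000.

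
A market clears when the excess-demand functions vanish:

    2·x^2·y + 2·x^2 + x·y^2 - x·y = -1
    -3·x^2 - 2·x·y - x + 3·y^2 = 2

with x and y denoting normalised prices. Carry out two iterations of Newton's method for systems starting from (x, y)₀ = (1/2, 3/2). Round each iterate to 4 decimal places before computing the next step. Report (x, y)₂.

(-0.5264, 0.4130)

At (1/2, 3/2): F = (2.6250, 2.0000).
Jacobian J = [[4·x·y + 4·x + y^2 - y, 2·x^2 + 2·x·y - x], [-6·x - 2·y - 1, -2·x + 6·y]].
At the point, J = [[5.7500, 1.5000], [-7.0000, 8.0000]] (det J = 56.5000).
Solving J·Δ = −F gives Δ = (-0.3186, -0.5288).
Then the next iterate is (x, y)₁ = (0.1814, 0.9712).
Round to (0.1814, 0.9712) and repeat: F = (1.124655, 0.197219), J = [[1.402332, 0.236763], [-4.0308, 5.4644]].
Δ = (-0.7078, -0.5582), so (x, y)₂ = (-0.5264, 0.4130).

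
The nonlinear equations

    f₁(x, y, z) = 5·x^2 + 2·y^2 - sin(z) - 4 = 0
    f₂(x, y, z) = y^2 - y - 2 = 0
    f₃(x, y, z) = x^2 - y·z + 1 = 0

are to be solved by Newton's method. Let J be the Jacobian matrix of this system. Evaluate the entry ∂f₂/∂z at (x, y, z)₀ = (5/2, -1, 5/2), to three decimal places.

0.000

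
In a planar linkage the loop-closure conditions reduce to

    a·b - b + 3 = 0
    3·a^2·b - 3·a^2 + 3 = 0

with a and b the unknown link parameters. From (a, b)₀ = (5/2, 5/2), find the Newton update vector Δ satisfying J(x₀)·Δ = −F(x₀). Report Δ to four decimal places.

At (5/2, 5/2): F = (6.7500, 31.1250).
Jacobian J = [[b, a - 1], [6·a·b - 6·a, 3·a^2]].
At the point, J = [[2.5000, 1.5000], [22.5000, 18.7500]] (det J = 13.1250).
Solving J·Δ = −F gives Δ = (-6.0857, 5.6429).

(-6.0857, 5.6429)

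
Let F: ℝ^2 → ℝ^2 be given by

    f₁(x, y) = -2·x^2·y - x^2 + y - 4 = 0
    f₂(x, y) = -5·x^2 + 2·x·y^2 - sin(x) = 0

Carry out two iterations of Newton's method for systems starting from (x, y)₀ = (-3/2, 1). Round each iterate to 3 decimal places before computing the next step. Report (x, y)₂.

(-2.810, -4.577)

At (-3/2, 1): F = (-9.750, -13.25251).
Jacobian J = [[-4·x·y - 2·x, -2·x^2 + 1], [-10·x + 2·y^2 - cos(x), 4·x·y]].
At the point, J = [[9.000, -3.500], [16.92926, -6.000]] (det J = 5.25242).
Solving J·Δ = −F gives Δ = (-2.307, -8.717).
Then the next iterate is (x, y)₁ = (-3.807, -7.717).
Round to (-3.807, -7.717) and repeat: F = (197.47856, -526.51323), J = [[-109.90048, -27.98650], [157.96084, 117.51448]].
Δ = (0.997, 3.140), so (x, y)₂ = (-2.810, -4.577).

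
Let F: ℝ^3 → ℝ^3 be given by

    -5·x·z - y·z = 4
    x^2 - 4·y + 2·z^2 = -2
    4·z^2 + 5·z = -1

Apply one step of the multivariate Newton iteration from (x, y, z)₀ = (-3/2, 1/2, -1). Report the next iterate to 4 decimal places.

(0.8382, -0.1912, -1.0000)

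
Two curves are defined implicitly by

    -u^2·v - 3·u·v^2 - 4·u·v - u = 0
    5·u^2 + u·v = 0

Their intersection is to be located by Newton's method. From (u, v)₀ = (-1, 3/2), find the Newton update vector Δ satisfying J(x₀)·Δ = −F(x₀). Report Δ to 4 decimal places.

At (-1, 3/2): F = (12.2500, 3.5000).
Jacobian J = [[-2·u·v - 3·v^2 - 4·v - 1, -u^2 - 6·u·v - 4·u], [10·u + v, u]].
At the point, J = [[-10.7500, 12.0000], [-8.5000, -1.0000]] (det J = 112.7500).
Solving J·Δ = −F gives Δ = (0.4812, -0.5898).

(0.4812, -0.5898)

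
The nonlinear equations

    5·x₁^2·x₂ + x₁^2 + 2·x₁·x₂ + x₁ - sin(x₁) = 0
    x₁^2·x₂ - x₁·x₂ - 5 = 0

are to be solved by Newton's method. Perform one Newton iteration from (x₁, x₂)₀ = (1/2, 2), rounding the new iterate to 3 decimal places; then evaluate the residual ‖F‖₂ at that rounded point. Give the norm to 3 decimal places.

1329.933

At (1/2, 2): F = (4.77057, -5.500).
Jacobian J = [[10·x₁·x₂ + 2·x₁ + 2·x₂ - cos(x₁) + 1, 5·x₁^2 + 2·x₁], [2·x₁·x₂ - x₂, x₁^2 - x₁]].
At the point, J = [[15.12242, 2.250], [0.000, -0.250]] (det J = -3.78060).
Solving J·Δ = −F gives Δ = (2.958, -22.000).
Then the next iterate is (x₁, x₂)₁ = (3.458, -20.000).
Re-evaluating at (3.458, -20.000): F = (-1318.36948, -174.99528), so ‖F‖₂ = 1329.933.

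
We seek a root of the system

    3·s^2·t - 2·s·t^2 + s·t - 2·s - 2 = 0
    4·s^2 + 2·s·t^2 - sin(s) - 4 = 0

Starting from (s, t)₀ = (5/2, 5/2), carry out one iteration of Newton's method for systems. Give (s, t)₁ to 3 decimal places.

(1.758, 1.422)

At (5/2, 5/2): F = (14.875, 51.65153).
Jacobian J = [[6·s·t - 2·t^2 + t - 2, 3·s^2 - 4·s·t + s], [8·s + 2·t^2 - cos(s), 4·s·t]].
At the point, J = [[25.500, -3.750], [33.30114, 25.000]] (det J = 762.37929).
Solving J·Δ = −F gives Δ = (-0.742, -1.078).
Then the next iterate is (s, t)₁ = (1.758, 1.422).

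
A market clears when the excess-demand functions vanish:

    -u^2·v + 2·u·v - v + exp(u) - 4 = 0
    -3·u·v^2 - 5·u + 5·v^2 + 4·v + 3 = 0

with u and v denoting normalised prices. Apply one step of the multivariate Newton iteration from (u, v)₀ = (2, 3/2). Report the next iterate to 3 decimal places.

At (2, 3/2): F = (1.88906, -3.250).
Jacobian J = [[-2·u·v + 2·v + exp(u), -u^2 + 2·u - 1], [-3·v^2 - 5, -6·u·v + 10·v + 4]].
At the point, J = [[4.38906, -1.000], [-11.750, 1.000]] (det J = -7.36094).
Solving J·Δ = −F gives Δ = (-0.185, 1.078).
Then the next iterate is (u, v)₁ = (1.815, 2.578).

(1.815, 2.578)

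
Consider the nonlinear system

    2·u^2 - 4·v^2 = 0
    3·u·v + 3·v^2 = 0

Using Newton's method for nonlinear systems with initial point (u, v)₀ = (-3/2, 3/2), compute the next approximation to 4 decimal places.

At (-3/2, 3/2): F = (-4.5000, 0.0000).
Jacobian J = [[4·u, -8·v], [3·v, 3·u + 6·v]].
At the point, J = [[-6.0000, -12.0000], [4.5000, 4.5000]] (det J = 27.0000).
Solving J·Δ = −F gives Δ = (0.7500, -0.7500).
Then the next iterate is (u, v)₁ = (-0.7500, 0.7500).

(-0.7500, 0.7500)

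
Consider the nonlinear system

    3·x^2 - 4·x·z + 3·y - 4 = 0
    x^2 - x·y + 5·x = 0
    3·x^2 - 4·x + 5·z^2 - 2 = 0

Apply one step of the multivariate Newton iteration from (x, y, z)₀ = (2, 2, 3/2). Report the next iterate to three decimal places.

(0.841, 2.944, 1.235)

At (2, 2, 3/2): F = (2.000, 10.000, 13.250).
Jacobian J = [[6·x - 4·z, 3, -4·x], [2·x - y + 5, -x, 0], [6·x - 4, 0, 10·z]].
At the point, J = [[6.000, 3.000, -8.000], [7.000, -2.000, 0.000], [8.000, 0.000, 15.000]] (det J = -623.000).
Solving J·Δ = −F gives Δ = (-1.159, 0.944, -0.265).
Then the next iterate is (x, y, z)₁ = (0.841, 2.944, 1.235).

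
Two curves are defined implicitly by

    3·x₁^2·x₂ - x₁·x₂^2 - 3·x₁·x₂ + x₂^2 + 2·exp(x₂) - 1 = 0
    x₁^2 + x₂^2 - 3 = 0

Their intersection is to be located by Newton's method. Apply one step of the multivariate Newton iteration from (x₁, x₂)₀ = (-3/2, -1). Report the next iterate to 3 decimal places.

At (-3/2, -1): F = (-9.01424, 0.250).
Jacobian J = [[6·x₁·x₂ - x₂^2 - 3·x₂, 3·x₁^2 - 2·x₁·x₂ - 3·x₁ + 2·x₂ + 2·exp(x₂)], [2·x₁, 2·x₂]].
At the point, J = [[11.000, 6.98576], [-3.000, -2.000]] (det J = -1.04272).
Solving J·Δ = −F gives Δ = (15.615, -23.297).
Then the next iterate is (x₁, x₂)₁ = (14.115, -24.297).

(14.115, -24.297)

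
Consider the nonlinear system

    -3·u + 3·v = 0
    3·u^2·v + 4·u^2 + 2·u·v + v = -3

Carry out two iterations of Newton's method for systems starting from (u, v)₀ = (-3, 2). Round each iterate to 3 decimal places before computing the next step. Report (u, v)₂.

(-2.873, -2.873)

At (-3, 2): F = (15.000, 83.000).
Jacobian J = [[-3, 3], [6·u·v + 8·u + 2·v, 3·u^2 + 2·u + 1]].
At the point, J = [[-3.000, 3.000], [-56.000, 22.000]] (det J = 102.000).
Solving J·Δ = −F gives Δ = (-0.794, -5.794).
Then the next iterate is (u, v)₁ = (-3.794, -3.794).
Round to (-3.794, -3.794) and repeat: F = (0.000, -78.26485), J = [[-3.000, 3.000], [48.42662, 36.59531]].
Δ = (0.921, 0.921), so (u, v)₂ = (-2.873, -2.873).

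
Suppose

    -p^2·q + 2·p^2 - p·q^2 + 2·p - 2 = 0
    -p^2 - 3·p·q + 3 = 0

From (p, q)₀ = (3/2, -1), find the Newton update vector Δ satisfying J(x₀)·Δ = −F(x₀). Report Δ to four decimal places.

(-0.7125, 1.1667)

At (3/2, -1): F = (6.2500, 5.2500).
Jacobian J = [[-2·p·q + 4·p - q^2 + 2, -p^2 - 2·p·q], [-2·p - 3·q, -3·p]].
At the point, J = [[10.0000, 0.7500], [0.0000, -4.5000]] (det J = -45.0000).
Solving J·Δ = −F gives Δ = (-0.7125, 1.1667).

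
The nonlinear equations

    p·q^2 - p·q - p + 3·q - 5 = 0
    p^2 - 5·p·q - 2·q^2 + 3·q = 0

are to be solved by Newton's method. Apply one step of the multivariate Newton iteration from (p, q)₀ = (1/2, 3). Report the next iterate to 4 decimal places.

At (1/2, 3): F = (6.5000, -16.2500).
Jacobian J = [[q^2 - q - 1, 2·p·q - p + 3], [2·p - 5·q, -5·p - 4·q + 3]].
At the point, J = [[5.0000, 5.5000], [-14.0000, -11.5000]] (det J = 19.5000).
Solving J·Δ = −F gives Δ = (-0.7500, -0.5000).
Then the next iterate is (p, q)₁ = (-0.2500, 2.5000).

(-0.2500, 2.5000)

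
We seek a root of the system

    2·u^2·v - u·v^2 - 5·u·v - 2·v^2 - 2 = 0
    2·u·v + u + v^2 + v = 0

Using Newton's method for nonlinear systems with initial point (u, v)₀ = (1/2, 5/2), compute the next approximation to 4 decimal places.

At (1/2, 5/2): F = (-22.6250, 11.7500).
Jacobian J = [[4·u·v - v^2 - 5·v, 2·u^2 - 2·u·v - 5·u - 4·v], [2·v + 1, 2·u + 2·v + 1]].
At the point, J = [[-13.7500, -14.5000], [6.0000, 7.0000]] (det J = -9.2500).
Solving J·Δ = −F gives Δ = (1.2973, -2.7905).
Then the next iterate is (u, v)₁ = (1.7973, -0.2905).

(1.7973, -0.2905)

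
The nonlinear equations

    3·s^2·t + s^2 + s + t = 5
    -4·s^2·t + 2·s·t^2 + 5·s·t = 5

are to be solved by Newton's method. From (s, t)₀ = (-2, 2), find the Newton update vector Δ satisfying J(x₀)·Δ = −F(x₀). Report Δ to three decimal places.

(0.035, -1.696)

At (-2, 2): F = (23.000, -73.000).
Jacobian J = [[6·s·t + 2·s + 1, 3·s^2 + 1], [-8·s·t + 2·t^2 + 5·t, -4·s^2 + 4·s·t + 5·s]].
At the point, J = [[-27.000, 13.000], [50.000, -42.000]] (det J = 484.000).
Solving J·Δ = −F gives Δ = (0.035, -1.696).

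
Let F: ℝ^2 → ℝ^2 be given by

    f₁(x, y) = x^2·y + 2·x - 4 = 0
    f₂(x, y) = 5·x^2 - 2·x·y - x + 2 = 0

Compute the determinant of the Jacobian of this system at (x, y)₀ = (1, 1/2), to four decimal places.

-14.0000

J = [[2·x·y + 2, x^2], [10·x - 2·y - 1, -2·x]].
At the point, J = [[3.0000, 1.0000], [8.0000, -2.0000]].
det J = -14.0000.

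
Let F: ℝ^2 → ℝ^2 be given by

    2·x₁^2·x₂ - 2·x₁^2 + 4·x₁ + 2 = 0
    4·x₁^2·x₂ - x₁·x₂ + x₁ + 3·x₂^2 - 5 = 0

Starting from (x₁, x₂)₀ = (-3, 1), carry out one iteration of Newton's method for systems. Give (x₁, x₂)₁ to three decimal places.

(-1.265, 1.170)

At (-3, 1): F = (-10.000, 34.000).
Jacobian J = [[4·x₁·x₂ - 4·x₁ + 4, 2·x₁^2], [8·x₁·x₂ - x₂ + 1, 4·x₁^2 - x₁ + 6·x₂]].
At the point, J = [[4.000, 18.000], [-24.000, 45.000]] (det J = 612.000).
Solving J·Δ = −F gives Δ = (1.735, 0.170).
Then the next iterate is (x₁, x₂)₁ = (-1.265, 1.170).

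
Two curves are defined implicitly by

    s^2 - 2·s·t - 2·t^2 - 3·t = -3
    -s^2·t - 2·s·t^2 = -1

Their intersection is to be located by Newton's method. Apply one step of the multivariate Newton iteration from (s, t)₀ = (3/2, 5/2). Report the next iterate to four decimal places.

(1.5344, 1.1051)

At (3/2, 5/2): F = (-22.2500, -23.3750).
Jacobian J = [[2·s - 2·t, -2·s - 4·t - 3], [-2·s·t - 2·t^2, -s^2 - 4·s·t]].
At the point, J = [[-2.0000, -16.0000], [-20.0000, -17.2500]] (det J = -285.5000).
Solving J·Δ = −F gives Δ = (0.0344, -1.3949).
Then the next iterate is (s, t)₁ = (1.5344, 1.1051).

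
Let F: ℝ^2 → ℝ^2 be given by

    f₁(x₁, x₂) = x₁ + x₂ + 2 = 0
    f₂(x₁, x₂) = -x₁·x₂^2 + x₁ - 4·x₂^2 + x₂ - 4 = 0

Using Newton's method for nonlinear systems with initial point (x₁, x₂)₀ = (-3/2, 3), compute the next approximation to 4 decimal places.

At (-3/2, 3): F = (3.5000, -25.0000).
Jacobian J = [[1, 1], [-x₂^2 + 1, -2·x₁·x₂ - 8·x₂ + 1]].
At the point, J = [[1.0000, 1.0000], [-8.0000, -14.0000]] (det J = -6.0000).
Solving J·Δ = −F gives Δ = (-4.0000, 0.5000).
Then the next iterate is (x₁, x₂)₁ = (-5.5000, 3.5000).

(-5.5000, 3.5000)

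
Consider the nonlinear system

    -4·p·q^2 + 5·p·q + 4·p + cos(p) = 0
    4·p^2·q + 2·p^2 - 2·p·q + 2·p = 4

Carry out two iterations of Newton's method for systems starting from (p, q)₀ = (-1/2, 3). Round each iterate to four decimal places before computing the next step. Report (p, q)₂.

At (-1/2, 3): F = (9.377583, 1.5000).
Jacobian J = [[-4·q^2 + 5·q - sin(p) + 4, -8·p·q + 5·p], [8·p·q + 4·p - 2·q + 2, 4·p^2 - 2·p]].
At the point, J = [[-16.520574, 9.5000], [-18.0000, 2.0000]] (det J = 137.958851).
Solving J·Δ = −F gives Δ = (-0.0327, -1.0439).
Then the next iterate is (p, q)₁ = (-0.5327, 1.9561).
Round to (-0.5327, 1.9561) and repeat: F = (1.673705, -0.193508), J = [[-1.016948, 5.672616], [-12.379116, 2.200477]].
Δ = (-0.0703, -0.3077), so (p, q)₂ = (-0.6030, 1.6484).

(-0.6030, 1.6484)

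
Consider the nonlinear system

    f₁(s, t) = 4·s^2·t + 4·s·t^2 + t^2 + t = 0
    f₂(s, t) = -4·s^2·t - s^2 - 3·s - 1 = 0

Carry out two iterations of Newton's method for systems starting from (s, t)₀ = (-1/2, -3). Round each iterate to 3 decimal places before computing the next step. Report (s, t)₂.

(-0.304, -0.731)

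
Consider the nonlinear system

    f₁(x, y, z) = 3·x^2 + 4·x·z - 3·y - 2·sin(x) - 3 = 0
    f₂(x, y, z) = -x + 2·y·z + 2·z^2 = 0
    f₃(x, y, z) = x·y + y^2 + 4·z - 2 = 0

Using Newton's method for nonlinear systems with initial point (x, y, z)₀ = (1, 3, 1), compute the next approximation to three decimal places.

(1.230, 1.068, 0.709)

At (1, 3, 1): F = (-6.68294, 7.000, 14.000).
Jacobian J = [[6·x + 4·z - 2·cos(x), -3, 4·x], [-1, 2·z, 2·y + 4·z], [y, x + 2·y, 4]].
At the point, J = [[8.91940, -3.000, 4.000], [-1.000, 2.000, 10.000], [3.000, 7.000, 4.000]] (det J = -707.00251).
Solving J·Δ = −F gives Δ = (0.230, -1.932, -0.291).
Then the next iterate is (x, y, z)₁ = (1.230, 1.068, 0.709).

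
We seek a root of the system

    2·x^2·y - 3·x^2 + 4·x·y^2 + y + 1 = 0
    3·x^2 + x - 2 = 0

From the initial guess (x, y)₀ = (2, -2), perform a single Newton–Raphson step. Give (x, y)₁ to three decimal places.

(1.077, -1.388)

At (2, -2): F = (3.000, 12.000).
Jacobian J = [[4·x·y - 6·x + 4·y^2, 2·x^2 + 8·x·y + 1], [6·x + 1, 0]].
At the point, J = [[-12.000, -23.000], [13.000, 0.000]] (det J = 299.000).
Solving J·Δ = −F gives Δ = (-0.923, 0.612).
Then the next iterate is (x, y)₁ = (1.077, -1.388).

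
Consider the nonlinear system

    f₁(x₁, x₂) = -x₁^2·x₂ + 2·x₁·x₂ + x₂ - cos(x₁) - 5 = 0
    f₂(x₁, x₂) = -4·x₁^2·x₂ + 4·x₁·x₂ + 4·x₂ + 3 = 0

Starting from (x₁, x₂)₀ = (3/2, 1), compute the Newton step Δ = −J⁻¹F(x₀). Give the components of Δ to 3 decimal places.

At (3/2, 1): F = (-3.32074, 4.000).
Jacobian J = [[-2·x₁·x₂ + 2·x₂ + sin(x₁), -x₁^2 + 2·x₁ + 1], [-8·x₁·x₂ + 4·x₂, -4·x₁^2 + 4·x₁ + 4]].
At the point, J = [[-0.00251, 1.750], [-8.000, 1.000]] (det J = 13.99749).
Solving J·Δ = −F gives Δ = (0.737, 1.899).

(0.737, 1.899)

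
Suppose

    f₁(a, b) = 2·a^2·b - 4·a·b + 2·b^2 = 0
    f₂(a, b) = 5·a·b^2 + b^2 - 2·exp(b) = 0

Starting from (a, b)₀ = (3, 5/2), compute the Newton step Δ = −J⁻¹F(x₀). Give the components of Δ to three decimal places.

(-0.522, -1.066)

At (3, 5/2): F = (27.500, 75.63501).
Jacobian J = [[4·a·b - 4·b, 2·a^2 - 4·a + 4·b], [5·b^2, 10·a·b + 2·b - 2·exp(b)]].
At the point, J = [[20.000, 16.000], [31.250, 55.63501]] (det J = 612.70024).
Solving J·Δ = −F gives Δ = (-0.522, -1.066).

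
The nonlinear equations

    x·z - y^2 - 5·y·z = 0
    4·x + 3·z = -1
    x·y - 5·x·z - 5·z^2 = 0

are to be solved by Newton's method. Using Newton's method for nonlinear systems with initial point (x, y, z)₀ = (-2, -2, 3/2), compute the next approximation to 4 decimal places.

(-0.0050, -3.0347, -0.3267)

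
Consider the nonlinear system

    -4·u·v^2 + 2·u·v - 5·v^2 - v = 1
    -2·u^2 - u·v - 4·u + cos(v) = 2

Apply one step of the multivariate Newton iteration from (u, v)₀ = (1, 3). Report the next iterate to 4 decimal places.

At (1, 3): F = (-79.0000, -11.989992).
Jacobian J = [[-4·v^2 + 2·v, -8·u·v + 2·u - 10·v - 1], [-4·u - v - 4, -u - sin(v)]].
At the point, J = [[-30.0000, -53.0000], [-11.0000, -1.141120]] (det J = -548.766400).
Solving J·Δ = −F gives Δ = (-0.9937, -0.9281).
Then the next iterate is (u, v)₁ = (0.0063, 2.0719).

(0.0063, 2.0719)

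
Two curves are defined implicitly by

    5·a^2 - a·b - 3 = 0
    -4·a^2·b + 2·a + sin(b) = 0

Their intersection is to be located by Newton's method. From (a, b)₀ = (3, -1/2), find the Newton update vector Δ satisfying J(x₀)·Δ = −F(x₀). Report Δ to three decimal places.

(-1.416, 0.105)

At (3, -1/2): F = (43.500, 23.52057).
Jacobian J = [[10·a - b, -a], [-8·a·b + 2, -4·a^2 + cos(b)]].
At the point, J = [[30.500, -3.000], [14.000, -35.12242]] (det J = -1029.23373).
Solving J·Δ = −F gives Δ = (-1.416, 0.105).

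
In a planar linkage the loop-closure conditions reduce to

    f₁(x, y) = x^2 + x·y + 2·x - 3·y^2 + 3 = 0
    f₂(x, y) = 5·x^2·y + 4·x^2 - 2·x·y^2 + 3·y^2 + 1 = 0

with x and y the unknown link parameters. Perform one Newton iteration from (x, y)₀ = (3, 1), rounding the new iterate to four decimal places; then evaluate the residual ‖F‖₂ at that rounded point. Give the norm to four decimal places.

17.3685

At (3, 1): F = (18.0000, 79.0000).
Jacobian J = [[2·x + y + 2, x - 6·y], [10·x·y + 8·x - 2·y^2, 5·x^2 - 4·x·y + 6·y]].
At the point, J = [[9.0000, -3.0000], [52.0000, 39.0000]] (det J = 507.0000).
Solving J·Δ = −F gives Δ = (-1.8521, 0.4438).
Then the next iterate is (x, y)₁ = (1.1479, 1.4438).
Re-evaluating at (1.1479, 1.4438): F = (2.017137, 17.250935), so ‖F‖₂ = 17.3685.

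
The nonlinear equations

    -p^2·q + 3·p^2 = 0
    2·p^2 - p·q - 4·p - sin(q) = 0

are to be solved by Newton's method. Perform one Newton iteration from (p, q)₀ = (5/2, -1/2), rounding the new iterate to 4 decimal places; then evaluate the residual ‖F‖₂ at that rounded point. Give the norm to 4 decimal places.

At (5/2, -1/2): F = (21.8750, 4.229426).
Jacobian J = [[-2·p·q + 6·p, -p^2], [4·p - q - 4, -p - cos(q)]].
At the point, J = [[17.5000, -6.2500], [6.5000, -3.377583]] (det J = -18.482695).
Solving J·Δ = −F gives Δ = (-2.5673, -3.6885).
Then the next iterate is (p, q)₁ = (-0.0673, -4.1885).
Re-evaluating at (-0.0673, -4.1885): F = (0.032559, -0.869508), so ‖F‖₂ = 0.8701.

0.8701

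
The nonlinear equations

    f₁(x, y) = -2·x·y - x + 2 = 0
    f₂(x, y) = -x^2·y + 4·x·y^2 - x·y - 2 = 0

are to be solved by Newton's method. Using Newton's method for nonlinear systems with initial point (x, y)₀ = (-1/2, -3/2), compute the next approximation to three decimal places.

At (-1/2, -3/2): F = (1.000, -6.875).
Jacobian J = [[-2·y - 1, -2·x], [-2·x·y + 4·y^2 - y, -x^2 + 8·x·y - x]].
At the point, J = [[2.000, 1.000], [9.000, 6.250]] (det J = 3.500).
Solving J·Δ = −F gives Δ = (-3.750, 6.500).
Then the next iterate is (x, y)₁ = (-4.250, 5.000).

(-4.250, 5.000)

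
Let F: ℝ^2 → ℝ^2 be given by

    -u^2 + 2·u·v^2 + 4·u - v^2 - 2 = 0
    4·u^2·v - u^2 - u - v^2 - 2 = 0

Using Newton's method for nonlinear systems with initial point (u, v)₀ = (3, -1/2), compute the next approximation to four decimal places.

At (3, -1/2): F = (2.2500, -32.2500).
Jacobian J = [[-2·u + 2·v^2 + 4, 4·u·v - 2·v], [8·u·v - 2·u - 1, 4·u^2 - 2·v]].
At the point, J = [[-1.5000, -5.0000], [-19.0000, 37.0000]] (det J = -150.5000).
Solving J·Δ = −F gives Δ = (-0.5183, 0.6055).
Then the next iterate is (u, v)₁ = (2.4817, 0.1055).

(2.4817, 0.1055)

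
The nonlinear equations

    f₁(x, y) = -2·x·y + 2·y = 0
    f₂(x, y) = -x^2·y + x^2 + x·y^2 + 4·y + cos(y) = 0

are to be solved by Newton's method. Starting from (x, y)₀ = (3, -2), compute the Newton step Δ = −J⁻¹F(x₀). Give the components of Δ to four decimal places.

(0.2703, 2.2703)

At (3, -2): F = (8.0000, 30.583853).
Jacobian J = [[-2·y, -2·x + 2], [-2·x·y + 2·x + y^2, -x^2 + 2·x·y - sin(y) + 4]].
At the point, J = [[4.0000, -4.0000], [22.0000, -16.090703]] (det J = 23.637190).
Solving J·Δ = −F gives Δ = (0.2703, 2.2703).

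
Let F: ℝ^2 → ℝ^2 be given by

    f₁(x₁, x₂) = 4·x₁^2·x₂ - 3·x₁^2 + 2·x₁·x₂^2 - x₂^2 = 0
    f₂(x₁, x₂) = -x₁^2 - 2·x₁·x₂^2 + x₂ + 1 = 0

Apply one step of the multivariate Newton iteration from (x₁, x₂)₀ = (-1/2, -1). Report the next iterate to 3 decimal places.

At (-1/2, -1): F = (-3.750, 0.750).
Jacobian J = [[8·x₁·x₂ - 6·x₁ + 2·x₂^2, 4·x₁^2 + 4·x₁·x₂ - 2·x₂], [-2·x₁ - 2·x₂^2, -4·x₁·x₂ + 1]].
At the point, J = [[9.000, 5.000], [-1.000, -1.000]] (det J = -4.000).
Solving J·Δ = −F gives Δ = (0.000, 0.750).
Then the next iterate is (x₁, x₂)₁ = (-0.500, -0.250).

(-0.500, -0.250)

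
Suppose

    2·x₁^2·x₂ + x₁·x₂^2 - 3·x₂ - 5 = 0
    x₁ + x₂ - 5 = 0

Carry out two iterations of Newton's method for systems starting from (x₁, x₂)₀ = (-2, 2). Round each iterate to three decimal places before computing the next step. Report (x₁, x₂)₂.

(-7.400, 12.400)

At (-2, 2): F = (-3.000, -5.000).
Jacobian J = [[4·x₁·x₂ + x₂^2, 2·x₁^2 + 2·x₁·x₂ - 3], [1, 1]].
At the point, J = [[-12.000, -3.000], [1.000, 1.000]] (det J = -9.000).
Solving J·Δ = −F gives Δ = (-2.000, 7.000).
Then the next iterate is (x₁, x₂)₁ = (-4.000, 9.000).
Round to (-4.000, 9.000) and repeat: F = (-68.000, 0.000), J = [[-63.000, -43.000], [1.000, 1.000]].
Δ = (-3.400, 3.400), so (x₁, x₂)₂ = (-7.400, 12.400).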